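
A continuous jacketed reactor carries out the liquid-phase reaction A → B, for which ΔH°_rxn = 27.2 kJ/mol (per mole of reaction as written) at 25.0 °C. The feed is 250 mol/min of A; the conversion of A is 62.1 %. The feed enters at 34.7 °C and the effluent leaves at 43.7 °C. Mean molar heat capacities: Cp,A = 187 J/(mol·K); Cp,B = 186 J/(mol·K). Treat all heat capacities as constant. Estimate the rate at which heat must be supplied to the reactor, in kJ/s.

Q_in = 77.3 kJ/s

Extent of reaction ξ = 0.621 × 250 = 155.25 mol/min
Reaction term: ξ·ΔH°_rxn = 155.25 × 27.2 = 4222.8 kJ/min
Sensible, feed 34.7→25 °C: -453.48 kJ/min
Outlet flows (mol/min): A 94.75, B 155.25
Sensible, products 25→43.7 °C: 871.32 kJ/min
Q = ΔH = 4640.6 kJ/min = 77.344 kW
Heat supplied = 77.344 kJ/s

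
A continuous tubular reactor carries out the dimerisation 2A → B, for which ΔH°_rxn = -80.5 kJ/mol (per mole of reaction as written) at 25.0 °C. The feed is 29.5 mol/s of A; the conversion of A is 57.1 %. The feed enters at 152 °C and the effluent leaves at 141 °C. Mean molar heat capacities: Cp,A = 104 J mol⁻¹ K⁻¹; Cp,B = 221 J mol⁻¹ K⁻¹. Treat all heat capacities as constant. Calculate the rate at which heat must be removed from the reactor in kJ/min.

Extent of reaction ξ = 0.571 × 29.5 / 2 = 8.4223 mol/s
Reaction term: ξ·ΔH°_rxn = 8.4223 × -80.5 = -677.99 kJ/s
Sensible, feed 152→25 °C: -389.64 kJ/s
Outlet flows (mol/s): A 12.655, B 8.4223
Sensible, products 25→141 °C: 368.59 kJ/s
Q = ΔH = -699.04 kJ/s = -699.04 kW
Heat removed = 41942 kJ/min

Q_out = 41900 kJ/min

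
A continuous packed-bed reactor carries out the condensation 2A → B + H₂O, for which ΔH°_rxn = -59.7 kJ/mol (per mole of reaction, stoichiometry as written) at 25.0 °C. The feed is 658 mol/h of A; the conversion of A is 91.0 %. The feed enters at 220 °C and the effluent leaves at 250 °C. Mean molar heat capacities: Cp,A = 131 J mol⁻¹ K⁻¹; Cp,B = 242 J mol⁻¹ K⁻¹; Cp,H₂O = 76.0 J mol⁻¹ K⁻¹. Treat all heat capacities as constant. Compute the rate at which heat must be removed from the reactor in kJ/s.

Q_out = 3.20 kJ/s

Extent of reaction ξ = 0.910 × 658 / 2 = 299.39 mol/h
Reaction term: ξ·ΔH°_rxn = 299.39 × -59.7 = -17874 kJ/h
Sensible, feed 220→25 °C: -16809 kJ/h
Outlet flows (mol/h): A 59.22, B 299.39, H₂O 299.39
Sensible, products 25→250 °C: 23167 kJ/h
Q = ΔH = -11515 kJ/h = -3.1987 kW
Heat removed = 3.1987 kJ/s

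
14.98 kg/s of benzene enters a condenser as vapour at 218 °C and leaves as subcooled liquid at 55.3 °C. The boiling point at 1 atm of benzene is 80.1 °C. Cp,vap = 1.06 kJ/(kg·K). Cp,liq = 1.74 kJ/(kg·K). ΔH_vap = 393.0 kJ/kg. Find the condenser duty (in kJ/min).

Q_c = 523000 kJ/min

vapour 218→80.1 °C: -146.17 kJ/kg
condensation at 80.1 °C: -393 kJ/kg
liquid 80.1→55.3 °C: -43.152 kJ/kg
Δh = -146.17 + -393 + -43.152 = -582.33 kJ/kg
Q = ṁ·Δh = 14.98 kg/s × -582.33 kJ/kg = -8723.2 kJ/s
|Q| = 8723.2 kW = 523390 kJ/min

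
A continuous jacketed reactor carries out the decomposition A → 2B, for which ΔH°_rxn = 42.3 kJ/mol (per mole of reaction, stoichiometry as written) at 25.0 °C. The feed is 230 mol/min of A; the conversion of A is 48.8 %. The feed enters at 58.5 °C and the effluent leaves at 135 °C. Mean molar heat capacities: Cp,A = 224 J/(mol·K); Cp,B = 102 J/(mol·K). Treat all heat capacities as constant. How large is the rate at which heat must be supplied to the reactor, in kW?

Extent of reaction ξ = 0.488 × 230 = 112.24 mol/min
Reaction term: ξ·ΔH°_rxn = 112.24 × 42.3 = 4747.8 kJ/min
Sensible, feed 58.5→25 °C: -1725.9 kJ/min
Outlet flows (mol/min): A 117.76, B 224.48
Sensible, products 25→135 °C: 5420.3 kJ/min
Q = ΔH = 8442.1 kJ/min = 140.7 kW
Heat supplied = 140.7 kW

Q_in = 141 kW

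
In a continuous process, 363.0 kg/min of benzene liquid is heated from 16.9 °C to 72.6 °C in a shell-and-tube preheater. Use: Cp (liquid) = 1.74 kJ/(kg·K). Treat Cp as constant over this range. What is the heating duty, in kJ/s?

Q = 586 kJ/s

Q = ṁ·Cp·ΔT = 363.0 × 1.74 × (72.6 − 16.9) = 35181 kJ/min
Converting: 35181 / 60 s = 586.35 kW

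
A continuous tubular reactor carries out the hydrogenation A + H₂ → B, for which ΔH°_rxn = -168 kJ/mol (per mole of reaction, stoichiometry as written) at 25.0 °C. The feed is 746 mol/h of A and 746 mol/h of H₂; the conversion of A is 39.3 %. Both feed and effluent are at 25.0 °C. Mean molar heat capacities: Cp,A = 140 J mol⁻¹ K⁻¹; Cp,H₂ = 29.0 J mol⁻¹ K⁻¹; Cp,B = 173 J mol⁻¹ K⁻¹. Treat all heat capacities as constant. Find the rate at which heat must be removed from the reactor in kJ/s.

Extent of reaction ξ = 0.393 × 746 = 293.18 mol/h
Reaction term: ξ·ΔH°_rxn = 293.18 × -168 = -49254 kJ/h
Q = ΔH = -49254 kJ/h = -13.682 kW
Heat removed = 13.682 kJ/s

Q_out = 13.7 kJ/s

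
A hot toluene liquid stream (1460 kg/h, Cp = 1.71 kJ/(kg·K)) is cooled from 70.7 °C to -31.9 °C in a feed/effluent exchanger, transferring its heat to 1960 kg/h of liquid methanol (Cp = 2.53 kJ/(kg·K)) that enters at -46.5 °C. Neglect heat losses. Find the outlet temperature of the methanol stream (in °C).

Heat released by hot stream: Q = 1460 × 1.71 × (70.7 − -31.9) = 256150 kJ/h
Energy balance on cold side (adiabatic exchanger): Q = ṁ_c·Cp_c·(T_c,out − T_c,in)
T_c,out = -46.5 + 256150/(1960 × 2.53) = 5.1559 °C

T_c,out = 5.16 °C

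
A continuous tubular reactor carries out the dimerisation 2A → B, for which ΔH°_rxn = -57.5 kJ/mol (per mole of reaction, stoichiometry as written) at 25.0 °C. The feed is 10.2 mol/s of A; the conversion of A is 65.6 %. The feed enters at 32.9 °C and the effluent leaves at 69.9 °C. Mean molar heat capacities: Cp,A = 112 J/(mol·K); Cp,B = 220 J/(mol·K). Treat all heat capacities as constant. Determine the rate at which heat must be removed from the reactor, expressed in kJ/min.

Q_out = 9040 kJ/min

Extent of reaction ξ = 0.656 × 10.2 / 2 = 3.3456 mol/s
Reaction term: ξ·ΔH°_rxn = 3.3456 × -57.5 = -192.37 kJ/s
Sensible, feed 32.9→25 °C: -9.025 kJ/s
Outlet flows (mol/s): A 3.5088, B 3.3456
Sensible, products 25→69.9 °C: 50.693 kJ/s
Q = ΔH = -150.7 kJ/s = -150.7 kW
Heat removed = 9042.2 kJ/min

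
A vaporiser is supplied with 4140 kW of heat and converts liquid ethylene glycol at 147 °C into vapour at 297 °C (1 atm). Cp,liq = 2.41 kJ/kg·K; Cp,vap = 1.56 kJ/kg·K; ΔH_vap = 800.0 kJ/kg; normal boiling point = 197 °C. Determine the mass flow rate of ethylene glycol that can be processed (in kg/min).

Δh = 2.41×(197−147) + 800.0 + 1.56×(297−197) = 1076.5 kJ/kg
Q = 4140 kW = 4140 kJ/s = 248400 kJ/min
ṁ = Q/Δh = 248400 / 1076.5 = 230.75 kg/min

ṁ = 231 kg/min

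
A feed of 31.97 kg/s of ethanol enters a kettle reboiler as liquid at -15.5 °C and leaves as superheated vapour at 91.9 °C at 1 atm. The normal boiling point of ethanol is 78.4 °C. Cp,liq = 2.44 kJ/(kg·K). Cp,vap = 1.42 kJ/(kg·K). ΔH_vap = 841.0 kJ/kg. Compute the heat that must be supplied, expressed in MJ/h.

liquid -15.5→78.4 °C: 229.12 kJ/kg
vaporisation at 78.4 °C: 841 kJ/kg
vapour 78.4→91.9 °C: 19.17 kJ/kg
Δh = 229.12 + 841 + 19.17 = 1089.3 kJ/kg
Q = ṁ·Δh = 31.97 kg/s × 1089.3 kJ/kg = 34824 kJ/s
|Q| = 34824 kW = 125370 MJ/h

Q = 125000 MJ/h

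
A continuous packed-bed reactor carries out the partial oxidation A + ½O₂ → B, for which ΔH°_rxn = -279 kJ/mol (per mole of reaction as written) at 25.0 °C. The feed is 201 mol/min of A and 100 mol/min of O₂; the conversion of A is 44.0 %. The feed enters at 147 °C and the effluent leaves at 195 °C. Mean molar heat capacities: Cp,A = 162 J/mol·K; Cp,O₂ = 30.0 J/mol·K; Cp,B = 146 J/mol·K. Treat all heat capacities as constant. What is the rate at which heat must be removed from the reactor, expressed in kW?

Extent of reaction ξ = 0.440 × 201 = 88.44 mol/min
Reaction term: ξ·ΔH°_rxn = 88.44 × -279 = -24675 kJ/min
Sensible, feed 147→25 °C: -4338.6 kJ/min
Outlet flows (mol/min): A 112.56, O₂ 55.78, B 88.44
Sensible, products 25→195 °C: 5579.5 kJ/min
Q = ΔH = -23434 kJ/min = -390.56 kW
Heat removed = 390.56 kW

Q_out = 391 kW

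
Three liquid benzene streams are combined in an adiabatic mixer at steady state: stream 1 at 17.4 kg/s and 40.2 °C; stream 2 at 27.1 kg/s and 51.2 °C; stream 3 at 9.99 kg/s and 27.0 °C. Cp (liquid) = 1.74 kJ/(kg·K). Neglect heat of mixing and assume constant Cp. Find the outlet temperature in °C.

T_out = 43.3 °C

Adiabatic, steady state ⇒ Σ ṁᵢCp,ᵢ(T_out − Tᵢ) = 0
Σ ṁᵢCp,ᵢTᵢ = 17.4×1.74×40.2 + 27.1×1.74×51.2 + 9.99×1.74×27.0 = 4100.7
Σ ṁᵢCp,ᵢ = 17.4×1.74 + 27.1×1.74 + 9.99×1.74 = 94.813
T_out = 4100.7 / 94.813 = 43.251 °C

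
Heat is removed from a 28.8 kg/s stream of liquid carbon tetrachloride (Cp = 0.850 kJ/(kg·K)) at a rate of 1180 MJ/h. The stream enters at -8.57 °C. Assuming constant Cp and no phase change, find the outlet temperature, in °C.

T_out = -22.0 °C

Q = 1180 MJ/h = 327.78 kJ/s
ΔT = Q/(ṁ·Cp) = 327.78/(28.8×0.850) = 13.39 K
T_out = -8.57 − 13.39 = -21.96 °C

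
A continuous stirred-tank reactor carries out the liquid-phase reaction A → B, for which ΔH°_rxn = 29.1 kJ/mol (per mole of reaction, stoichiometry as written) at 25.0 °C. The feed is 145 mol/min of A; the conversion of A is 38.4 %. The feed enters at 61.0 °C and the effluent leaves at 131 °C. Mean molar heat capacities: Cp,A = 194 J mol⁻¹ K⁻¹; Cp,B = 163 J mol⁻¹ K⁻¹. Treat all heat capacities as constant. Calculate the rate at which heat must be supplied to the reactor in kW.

Q_in = 56.8 kW

Extent of reaction ξ = 0.384 × 145 = 55.68 mol/min
Reaction term: ξ·ΔH°_rxn = 55.68 × 29.1 = 1620.3 kJ/min
Sensible, feed 61.0→25 °C: -1012.7 kJ/min
Outlet flows (mol/min): A 89.32, B 55.68
Sensible, products 25→131 °C: 2798.8 kJ/min
Q = ΔH = 3406.4 kJ/min = 56.774 kW
Heat supplied = 56.774 kW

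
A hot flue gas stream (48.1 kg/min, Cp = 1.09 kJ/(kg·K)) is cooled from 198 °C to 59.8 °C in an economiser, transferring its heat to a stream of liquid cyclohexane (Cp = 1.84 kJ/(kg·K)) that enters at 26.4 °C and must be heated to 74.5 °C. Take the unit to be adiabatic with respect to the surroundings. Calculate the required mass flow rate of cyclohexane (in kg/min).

ṁ_c = 81.9 kg/min

Heat released by hot stream: Q = 48.1 × 1.09 × (198 − 59.8) = 7245.7 kJ/min
Energy balance on cold side (adiabatic exchanger): Q = ṁ_c·Cp_c·(T_c,out − T_c,in)
ṁ_c = 7245.7 / [1.84 × (74.5 − 26.4)] = 81.868 kg/min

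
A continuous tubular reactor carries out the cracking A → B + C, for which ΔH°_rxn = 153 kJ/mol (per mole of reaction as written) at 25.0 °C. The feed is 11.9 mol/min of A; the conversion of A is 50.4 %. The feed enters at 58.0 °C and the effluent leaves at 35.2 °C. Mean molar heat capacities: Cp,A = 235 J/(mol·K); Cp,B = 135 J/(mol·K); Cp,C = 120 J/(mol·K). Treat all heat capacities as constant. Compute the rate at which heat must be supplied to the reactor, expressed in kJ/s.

Extent of reaction ξ = 0.504 × 11.9 = 5.9976 mol/min
Reaction term: ξ·ΔH°_rxn = 5.9976 × 153 = 917.63 kJ/min
Sensible, feed 58.0→25 °C: -92.284 kJ/min
Outlet flows (mol/min): A 5.9024, B 5.9976, C 5.9976
Sensible, products 25→35.2 °C: 29.748 kJ/min
Q = ΔH = 855.1 kJ/min = 14.252 kW
Heat supplied = 14.252 kJ/s

Q_in = 14.3 kJ/s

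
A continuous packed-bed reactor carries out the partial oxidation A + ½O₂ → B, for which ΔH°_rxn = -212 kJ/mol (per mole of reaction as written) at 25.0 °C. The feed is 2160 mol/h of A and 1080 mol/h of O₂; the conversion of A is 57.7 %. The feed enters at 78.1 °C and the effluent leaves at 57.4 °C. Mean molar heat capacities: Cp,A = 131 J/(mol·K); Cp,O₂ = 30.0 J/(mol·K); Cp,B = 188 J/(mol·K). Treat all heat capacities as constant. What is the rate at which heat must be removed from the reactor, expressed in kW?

Extent of reaction ξ = 0.577 × 2160 = 1246.3 mol/h
Reaction term: ξ·ΔH°_rxn = 1246.3 × -212 = -264220 kJ/h
Sensible, feed 78.1→25 °C: -16746 kJ/h
Outlet flows (mol/h): A 913.68, O₂ 456.84, B 1246.3
Sensible, products 25→57.4 °C: 11914 kJ/h
Q = ΔH = -269050 kJ/h = -74.737 kW
Heat removed = 74.737 kW

Q_out = 74.7 kW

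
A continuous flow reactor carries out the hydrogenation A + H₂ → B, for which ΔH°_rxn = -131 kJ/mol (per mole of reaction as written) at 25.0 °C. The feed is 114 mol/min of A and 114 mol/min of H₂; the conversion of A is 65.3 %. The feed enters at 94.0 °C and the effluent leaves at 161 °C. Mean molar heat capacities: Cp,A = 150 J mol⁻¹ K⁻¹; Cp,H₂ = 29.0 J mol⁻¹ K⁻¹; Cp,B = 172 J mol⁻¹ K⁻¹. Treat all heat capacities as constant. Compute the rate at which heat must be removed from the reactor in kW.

Q_out = 141 kW

Extent of reaction ξ = 0.653 × 114 = 74.442 mol/min
Reaction term: ξ·ΔH°_rxn = 74.442 × -131 = -9751.9 kJ/min
Sensible, feed 94.0→25 °C: -1408 kJ/min
Outlet flows (mol/min): A 39.558, H₂ 39.558, B 74.442
Sensible, products 25→161 °C: 2704.3 kJ/min
Q = ΔH = -8455.6 kJ/min = -140.93 kW
Heat removed = 140.93 kW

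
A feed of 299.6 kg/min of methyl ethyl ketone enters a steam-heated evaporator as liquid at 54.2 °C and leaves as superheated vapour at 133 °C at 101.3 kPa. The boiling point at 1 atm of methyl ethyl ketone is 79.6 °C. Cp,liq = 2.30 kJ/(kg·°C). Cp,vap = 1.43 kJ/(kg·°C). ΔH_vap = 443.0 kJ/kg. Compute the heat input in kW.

liquid 54.2→79.6 °C: 58.42 kJ/kg
vaporisation at 79.6 °C: 443 kJ/kg
vapour 79.6→133 °C: 76.362 kJ/kg
Δh = 58.42 + 443 + 76.362 = 577.78 kJ/kg
Q = ṁ·Δh = 299.6 kg/min × 577.78 kJ/kg = 173100 kJ/min
|Q| = 2885.1 kW

Q = 2890 kW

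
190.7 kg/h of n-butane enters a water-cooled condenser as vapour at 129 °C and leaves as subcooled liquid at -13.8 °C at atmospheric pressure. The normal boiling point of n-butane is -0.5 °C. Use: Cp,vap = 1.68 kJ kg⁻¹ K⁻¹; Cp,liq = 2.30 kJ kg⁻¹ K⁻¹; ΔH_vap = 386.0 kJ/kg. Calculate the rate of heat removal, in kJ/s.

vapour 129→-0.5 °C: -217.56 kJ/kg
condensation at -0.5 °C: -386 kJ/kg
liquid -0.5→-13.8 °C: -30.59 kJ/kg
Δh = -217.56 + -386 + -30.59 = -634.15 kJ/kg
Q = ṁ·Δh = 190.7 kg/h × -634.15 kJ/kg = -120930 kJ/h
|Q| = 33.592 kW

Q_c = 33.6 kJ/s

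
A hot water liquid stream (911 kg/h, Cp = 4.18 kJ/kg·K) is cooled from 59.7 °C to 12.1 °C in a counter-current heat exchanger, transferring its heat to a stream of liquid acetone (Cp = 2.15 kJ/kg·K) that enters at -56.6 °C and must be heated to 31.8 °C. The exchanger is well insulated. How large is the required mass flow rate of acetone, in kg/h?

Heat released by hot stream: Q = 911 × 4.18 × (59.7 − 12.1) = 181260 kJ/h
Energy balance on cold side (adiabatic exchanger): Q = ṁ_c·Cp_c·(T_c,out − T_c,in)
ṁ_c = 181260 / [2.15 × (31.8 − -56.6)] = 953.7 kg/h

ṁ_c = 954 kg/h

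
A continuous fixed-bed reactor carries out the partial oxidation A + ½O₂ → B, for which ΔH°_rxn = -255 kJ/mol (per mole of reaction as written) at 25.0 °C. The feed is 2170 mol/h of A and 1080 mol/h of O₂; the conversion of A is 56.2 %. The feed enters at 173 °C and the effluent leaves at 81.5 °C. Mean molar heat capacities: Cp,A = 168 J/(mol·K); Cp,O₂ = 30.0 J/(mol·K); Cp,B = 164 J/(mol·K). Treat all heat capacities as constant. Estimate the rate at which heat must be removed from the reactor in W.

Extent of reaction ξ = 0.562 × 2170 = 1219.5 mol/h
Reaction term: ξ·ΔH°_rxn = 1219.5 × -255 = -310980 kJ/h
Sensible, feed 173→25 °C: -58750 kJ/h
Outlet flows (mol/h): A 950.46, O₂ 470.23, B 1219.5
Sensible, products 25→81.5 °C: 21119 kJ/h
Q = ΔH = -348610 kJ/h = -96.837 kW
Heat removed = 96837 W

Q_out = 96800 W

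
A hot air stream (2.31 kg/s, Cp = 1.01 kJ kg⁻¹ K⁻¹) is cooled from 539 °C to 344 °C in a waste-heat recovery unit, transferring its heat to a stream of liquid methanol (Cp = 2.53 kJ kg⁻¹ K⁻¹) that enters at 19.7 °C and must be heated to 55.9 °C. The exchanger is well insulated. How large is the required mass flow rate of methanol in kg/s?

Heat released by hot stream: Q = 2.31 × 1.01 × (539 − 344) = 454.95 kJ/s
Energy balance on cold side (adiabatic exchanger): Q = ṁ_c·Cp_c·(T_c,out − T_c,in)
ṁ_c = 454.95 / [2.53 × (55.9 − 19.7)] = 4.9675 kg/s

ṁ_c = 4.97 kg/s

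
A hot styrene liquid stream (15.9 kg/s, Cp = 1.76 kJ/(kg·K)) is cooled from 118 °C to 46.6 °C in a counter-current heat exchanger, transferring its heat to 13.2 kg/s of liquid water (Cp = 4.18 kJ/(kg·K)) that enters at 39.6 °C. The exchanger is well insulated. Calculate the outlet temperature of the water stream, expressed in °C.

Heat released by hot stream: Q = 15.9 × 1.76 × (118 − 46.6) = 1998.1 kJ/s
Energy balance on cold side (adiabatic exchanger): Q = ṁ_c·Cp_c·(T_c,out − T_c,in)
T_c,out = 39.6 + 1998.1/(13.2 × 4.18) = 75.812 °C

T_c,out = 75.8 °C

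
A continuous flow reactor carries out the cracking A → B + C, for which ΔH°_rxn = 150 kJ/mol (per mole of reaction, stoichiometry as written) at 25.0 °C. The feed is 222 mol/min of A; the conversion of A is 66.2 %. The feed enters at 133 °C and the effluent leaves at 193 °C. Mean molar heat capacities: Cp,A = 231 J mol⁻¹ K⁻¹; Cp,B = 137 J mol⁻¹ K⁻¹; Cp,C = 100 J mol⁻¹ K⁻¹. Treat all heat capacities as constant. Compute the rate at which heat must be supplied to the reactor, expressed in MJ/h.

Q_in = 1520 MJ/h

Extent of reaction ξ = 0.662 × 222 = 146.96 mol/min
Reaction term: ξ·ΔH°_rxn = 146.96 × 150 = 22045 kJ/min
Sensible, feed 133→25 °C: -5538.5 kJ/min
Outlet flows (mol/min): A 75.036, B 146.96, C 146.96
Sensible, products 25→193 °C: 8763.5 kJ/min
Q = ΔH = 25270 kJ/min = 421.16 kW
Heat supplied = 1516.2 MJ/h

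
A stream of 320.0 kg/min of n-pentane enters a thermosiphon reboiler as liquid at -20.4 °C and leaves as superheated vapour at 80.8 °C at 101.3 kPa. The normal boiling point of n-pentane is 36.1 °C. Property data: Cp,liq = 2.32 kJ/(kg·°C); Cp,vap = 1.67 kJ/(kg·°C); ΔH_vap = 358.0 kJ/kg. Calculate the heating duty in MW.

liquid -20.4→36.1 °C: 131.08 kJ/kg
vaporisation at 36.1 °C: 358 kJ/kg
vapour 36.1→80.8 °C: 74.649 kJ/kg
Δh = 131.08 + 358 + 74.649 = 563.73 kJ/kg
Q = ṁ·Δh = 320.0 kg/min × 563.73 kJ/kg = 180390 kJ/min
|Q| = 3006.6 kW = 3.0066 MW

Q = 3.01 MW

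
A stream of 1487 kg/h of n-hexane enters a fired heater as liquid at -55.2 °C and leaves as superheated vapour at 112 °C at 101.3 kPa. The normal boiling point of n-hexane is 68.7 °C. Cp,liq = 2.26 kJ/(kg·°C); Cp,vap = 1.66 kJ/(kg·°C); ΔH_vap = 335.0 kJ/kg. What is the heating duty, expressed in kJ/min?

liquid -55.2→68.7 °C: 280.01 kJ/kg
vaporisation at 68.7 °C: 335 kJ/kg
vapour 68.7→112 °C: 71.878 kJ/kg
Δh = 280.01 + 335 + 71.878 = 686.89 kJ/kg
Q = ṁ·Δh = 1487 kg/h × 686.89 kJ/kg = 1.0214e+06 kJ/h
|Q| = 283.72 kW = 17023 kJ/min

Q = 17000 kJ/min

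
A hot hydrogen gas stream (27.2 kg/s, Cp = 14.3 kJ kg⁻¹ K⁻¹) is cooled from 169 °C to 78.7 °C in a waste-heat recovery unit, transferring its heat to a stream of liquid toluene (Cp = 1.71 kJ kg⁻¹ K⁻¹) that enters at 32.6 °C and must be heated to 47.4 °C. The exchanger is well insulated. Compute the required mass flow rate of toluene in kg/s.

ṁ_c = 1390 kg/s

Heat released by hot stream: Q = 27.2 × 14.3 × (169 − 78.7) = 35123 kJ/s
Energy balance on cold side (adiabatic exchanger): Q = ṁ_c·Cp_c·(T_c,out − T_c,in)
ṁ_c = 35123 / [1.71 × (47.4 − 32.6)] = 1387.8 kg/s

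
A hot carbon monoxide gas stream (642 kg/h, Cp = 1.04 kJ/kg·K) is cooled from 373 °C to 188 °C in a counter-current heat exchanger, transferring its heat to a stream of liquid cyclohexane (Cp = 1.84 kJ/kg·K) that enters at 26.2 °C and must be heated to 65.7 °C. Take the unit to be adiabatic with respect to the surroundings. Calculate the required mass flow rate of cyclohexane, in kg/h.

Heat released by hot stream: Q = 642 × 1.04 × (373 − 188) = 123520 kJ/h
Energy balance on cold side (adiabatic exchanger): Q = ṁ_c·Cp_c·(T_c,out − T_c,in)
ṁ_c = 123520 / [1.84 × (65.7 − 26.2)] = 1699.5 kg/h

ṁ_c = 1700 kg/h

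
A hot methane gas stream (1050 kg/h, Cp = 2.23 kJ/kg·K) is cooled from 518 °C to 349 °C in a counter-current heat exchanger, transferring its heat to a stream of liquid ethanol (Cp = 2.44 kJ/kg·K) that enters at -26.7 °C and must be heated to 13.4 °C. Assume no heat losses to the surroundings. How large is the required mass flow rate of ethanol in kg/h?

ṁ_c = 4040 kg/h

Heat released by hot stream: Q = 1050 × 2.23 × (518 − 349) = 395710 kJ/h
Energy balance on cold side (adiabatic exchanger): Q = ṁ_c·Cp_c·(T_c,out − T_c,in)
ṁ_c = 395710 / [2.44 × (13.4 − -26.7)] = 4044.3 kg/h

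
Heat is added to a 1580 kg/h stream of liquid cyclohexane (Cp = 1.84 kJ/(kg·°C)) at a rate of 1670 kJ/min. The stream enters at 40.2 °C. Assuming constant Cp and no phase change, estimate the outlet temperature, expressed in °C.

T_out = 74.7 °C

Q = 1670 kJ/min = 100200 kJ/h
ΔT = Q/(ṁ·Cp) = 100200/(1580×1.84) = 34.466 K
T_out = 40.2 + 34.466 = 74.666 °C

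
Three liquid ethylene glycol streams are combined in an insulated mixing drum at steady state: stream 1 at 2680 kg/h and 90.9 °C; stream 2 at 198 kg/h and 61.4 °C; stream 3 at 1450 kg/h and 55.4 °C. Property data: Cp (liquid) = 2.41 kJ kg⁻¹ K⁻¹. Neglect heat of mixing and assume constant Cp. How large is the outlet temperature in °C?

T_out = 77.7 °C

No heat crosses the boundary, so H_out = H_in.
Σ ṁᵢCp,ᵢTᵢ = 2680×2.41×90.9 + 198×2.41×61.4 + 1450×2.41×55.4 = 810000
Σ ṁᵢCp,ᵢ = 2680×2.41 + 198×2.41 + 1450×2.41 = 10430
T_out = 810000 / 10430 = 77.657 °C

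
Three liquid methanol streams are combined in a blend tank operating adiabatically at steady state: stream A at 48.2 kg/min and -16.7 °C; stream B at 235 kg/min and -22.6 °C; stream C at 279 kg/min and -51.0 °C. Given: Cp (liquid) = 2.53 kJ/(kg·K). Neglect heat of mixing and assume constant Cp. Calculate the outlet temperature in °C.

T_out = -36.2 °C

Adiabatic, steady state ⇒ Σ ṁᵢCp,ᵢ(T_out − Tᵢ) = 0
Σ ṁᵢCp,ᵢTᵢ = 48.2×2.53×-16.7 + 235×2.53×-22.6 + 279×2.53×-51.0 = -51473
Σ ṁᵢCp,ᵢ = 48.2×2.53 + 235×2.53 + 279×2.53 = 1422.4
T_out = -51473 / 1422.4 = -36.188 °C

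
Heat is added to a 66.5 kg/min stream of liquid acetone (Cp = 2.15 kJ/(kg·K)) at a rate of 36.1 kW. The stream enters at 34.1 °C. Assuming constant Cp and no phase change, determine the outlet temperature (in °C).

T_out = 49.2 °C

Q = 36.1 kW = 2166 kJ/min
ΔT = Q/(ṁ·Cp) = 2166/(66.5×2.15) = 15.15 K
T_out = 34.1 + 15.15 = 49.25 °C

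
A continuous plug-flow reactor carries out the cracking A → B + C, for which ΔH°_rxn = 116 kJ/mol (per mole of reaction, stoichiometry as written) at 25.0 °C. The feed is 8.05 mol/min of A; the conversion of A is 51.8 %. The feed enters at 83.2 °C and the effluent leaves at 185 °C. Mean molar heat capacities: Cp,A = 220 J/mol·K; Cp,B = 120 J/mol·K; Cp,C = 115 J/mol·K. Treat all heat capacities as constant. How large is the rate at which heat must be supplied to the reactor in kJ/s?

Extent of reaction ξ = 0.518 × 8.05 = 4.1699 mol/min
Reaction term: ξ·ΔH°_rxn = 4.1699 × 116 = 483.71 kJ/min
Sensible, feed 83.2→25 °C: -103.07 kJ/min
Outlet flows (mol/min): A 3.8801, B 4.1699, C 4.1699
Sensible, products 25→185 °C: 293.37 kJ/min
Q = ΔH = 674 kJ/min = 11.233 kW
Heat supplied = 11.233 kJ/s

Q_in = 11.2 kJ/s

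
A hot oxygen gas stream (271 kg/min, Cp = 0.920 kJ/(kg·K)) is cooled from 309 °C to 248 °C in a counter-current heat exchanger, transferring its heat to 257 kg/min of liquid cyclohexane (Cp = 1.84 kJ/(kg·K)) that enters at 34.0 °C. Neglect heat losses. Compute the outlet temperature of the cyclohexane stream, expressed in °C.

T_c,out = 66.2 °C

Heat released by hot stream: Q = 271 × 0.920 × (309 − 248) = 15209 kJ/min
Energy balance on cold side (adiabatic exchanger): Q = ṁ_c·Cp_c·(T_c,out − T_c,in)
T_c,out = 34.0 + 15209/(257 × 1.84) = 66.161 °C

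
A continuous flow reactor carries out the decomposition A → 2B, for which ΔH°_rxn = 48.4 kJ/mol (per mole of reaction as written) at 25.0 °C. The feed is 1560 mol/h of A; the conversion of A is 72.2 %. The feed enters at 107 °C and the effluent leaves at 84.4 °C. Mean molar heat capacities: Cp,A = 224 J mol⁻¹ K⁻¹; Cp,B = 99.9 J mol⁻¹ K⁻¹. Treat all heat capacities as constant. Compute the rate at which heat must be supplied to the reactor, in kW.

Q_in = 12.5 kW

Extent of reaction ξ = 0.722 × 1560 = 1126.3 mol/h
Reaction term: ξ·ΔH°_rxn = 1126.3 × 48.4 = 54514 kJ/h
Sensible, feed 107→25 °C: -28654 kJ/h
Outlet flows (mol/h): A 433.68, B 2252.6
Sensible, products 25→84.4 °C: 19138 kJ/h
Q = ΔH = 44997 kJ/h = 12.499 kW
Heat supplied = 12.499 kW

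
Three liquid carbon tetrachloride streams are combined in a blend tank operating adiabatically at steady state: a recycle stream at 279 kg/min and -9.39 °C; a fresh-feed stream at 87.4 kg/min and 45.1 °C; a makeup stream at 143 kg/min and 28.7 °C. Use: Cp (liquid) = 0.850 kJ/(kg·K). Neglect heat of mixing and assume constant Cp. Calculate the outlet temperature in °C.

Adiabatic, steady state ⇒ Σ ṁᵢCp,ᵢ(T_out − Tᵢ) = 0
Σ ṁᵢCp,ᵢTᵢ = 279×0.850×-9.39 + 87.4×0.850×45.1 + 143×0.850×28.7 = 4612.1
Σ ṁᵢCp,ᵢ = 279×0.850 + 87.4×0.850 + 143×0.850 = 432.99
T_out = 4612.1 / 432.99 = 10.652 °C

T_out = 10.7 °C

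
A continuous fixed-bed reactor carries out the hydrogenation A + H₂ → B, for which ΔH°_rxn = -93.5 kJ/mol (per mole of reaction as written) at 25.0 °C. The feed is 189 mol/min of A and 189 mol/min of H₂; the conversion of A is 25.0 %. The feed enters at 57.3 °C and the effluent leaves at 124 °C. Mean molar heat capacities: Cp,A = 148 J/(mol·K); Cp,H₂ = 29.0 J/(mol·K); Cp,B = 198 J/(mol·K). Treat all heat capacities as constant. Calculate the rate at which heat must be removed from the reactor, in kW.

Q_out = 34.8 kW

Extent of reaction ξ = 0.250 × 189 = 47.25 mol/min
Reaction term: ξ·ΔH°_rxn = 47.25 × -93.5 = -4417.9 kJ/min
Sensible, feed 57.3→25 °C: -1080.5 kJ/min
Outlet flows (mol/min): A 141.75, H₂ 141.75, B 47.25
Sensible, products 25→124 °C: 3410.1 kJ/min
Q = ΔH = -2088.3 kJ/min = -34.805 kW
Heat removed = 34.805 kW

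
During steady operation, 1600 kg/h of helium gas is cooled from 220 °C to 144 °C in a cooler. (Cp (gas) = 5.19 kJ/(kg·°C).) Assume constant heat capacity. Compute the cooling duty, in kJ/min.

Q = ṁ·Cp·ΔT = 1600 × 5.19 × (144 − 220) = -631100 kJ/h
Converting: 631100 / 3600 s = 175.31 kW
Cooling duty = 10518 kJ/min

Q_c = 10500 kJ/min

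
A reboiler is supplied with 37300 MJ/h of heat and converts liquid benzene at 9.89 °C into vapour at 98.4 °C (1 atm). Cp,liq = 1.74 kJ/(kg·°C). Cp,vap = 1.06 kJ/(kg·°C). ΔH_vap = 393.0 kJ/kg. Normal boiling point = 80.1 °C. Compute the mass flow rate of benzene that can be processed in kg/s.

Δh = 1.74×(80.1−9.89) + 393.0 + 1.06×(98.4−80.1) = 534.56 kJ/kg
Q = 37300 MJ/h = 10361 kJ/s = 10361 kJ/s
ṁ = Q/Δh = 10361 / 534.56 = 19.382 kg/s

ṁ = 19.4 kg/s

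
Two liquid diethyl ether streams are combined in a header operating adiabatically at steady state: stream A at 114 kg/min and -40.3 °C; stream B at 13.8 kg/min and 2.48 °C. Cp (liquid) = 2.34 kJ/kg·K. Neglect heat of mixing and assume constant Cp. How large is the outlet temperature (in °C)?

No heat crosses the boundary, so H_out = H_in.
Σ ṁᵢCp,ᵢTᵢ = 114×2.34×-40.3 + 13.8×2.34×2.48 = -10670
Σ ṁᵢCp,ᵢ = 114×2.34 + 13.8×2.34 = 299.05
T_out = -10670 / 299.05 = -35.681 °C

T_out = -35.7 °C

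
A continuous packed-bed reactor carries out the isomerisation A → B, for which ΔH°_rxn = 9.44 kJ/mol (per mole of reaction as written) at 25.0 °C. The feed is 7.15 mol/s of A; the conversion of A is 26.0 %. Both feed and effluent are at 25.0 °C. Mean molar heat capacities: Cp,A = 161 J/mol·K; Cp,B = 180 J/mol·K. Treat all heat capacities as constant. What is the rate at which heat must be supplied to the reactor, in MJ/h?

Extent of reaction ξ = 0.260 × 7.15 = 1.859 mol/s
Reaction term: ξ·ΔH°_rxn = 1.859 × 9.44 = 17.549 kJ/s
Q = ΔH = 17.549 kJ/s = 17.549 kW
Heat supplied = 63.176 MJ/h

Q_in = 63.2 MJ/h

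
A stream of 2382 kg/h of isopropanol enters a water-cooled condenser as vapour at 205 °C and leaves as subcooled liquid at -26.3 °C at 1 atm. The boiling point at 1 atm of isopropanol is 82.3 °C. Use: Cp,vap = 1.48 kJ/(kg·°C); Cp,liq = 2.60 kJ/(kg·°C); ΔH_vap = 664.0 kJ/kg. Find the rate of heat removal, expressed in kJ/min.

vapour 205→82.3 °C: -181.6 kJ/kg
condensation at 82.3 °C: -664 kJ/kg
liquid 82.3→-26.3 °C: -282.36 kJ/kg
Δh = -181.6 + -664 + -282.36 = -1128 kJ/kg
Q = ṁ·Δh = 2382 kg/h × -1128 kJ/kg = -2.6868e+06 kJ/h
|Q| = 746.33 kW = 44780 kJ/min

Q_c = 44800 kJ/min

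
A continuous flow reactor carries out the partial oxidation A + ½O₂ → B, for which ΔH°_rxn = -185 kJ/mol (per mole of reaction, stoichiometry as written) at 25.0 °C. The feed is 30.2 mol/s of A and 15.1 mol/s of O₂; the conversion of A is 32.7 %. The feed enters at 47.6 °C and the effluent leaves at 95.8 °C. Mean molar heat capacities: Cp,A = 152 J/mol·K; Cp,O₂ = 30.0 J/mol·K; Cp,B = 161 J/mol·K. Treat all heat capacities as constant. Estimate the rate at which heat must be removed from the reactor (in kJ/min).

Q_out = 95300 kJ/min

Extent of reaction ξ = 0.327 × 30.2 = 9.8754 mol/s
Reaction term: ξ·ΔH°_rxn = 9.8754 × -185 = -1826.9 kJ/s
Sensible, feed 47.6→25 °C: -113.98 kJ/s
Outlet flows (mol/s): A 20.325, O₂ 10.162, B 9.8754
Sensible, products 25→95.8 °C: 352.88 kJ/s
Q = ΔH = -1588.1 kJ/s = -1588.1 kW
Heat removed = 95283 kJ/min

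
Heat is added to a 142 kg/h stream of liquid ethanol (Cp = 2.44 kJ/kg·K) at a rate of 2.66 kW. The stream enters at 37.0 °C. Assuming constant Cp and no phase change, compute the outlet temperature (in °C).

T_out = 64.6 °C

Q = 2.66 kW = 9576 kJ/h
ΔT = Q/(ṁ·Cp) = 9576/(142×2.44) = 27.638 K
T_out = 37.0 + 27.638 = 64.638 °C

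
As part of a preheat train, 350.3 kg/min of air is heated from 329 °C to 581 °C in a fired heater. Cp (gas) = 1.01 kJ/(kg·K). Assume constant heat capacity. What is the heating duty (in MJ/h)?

Q = ṁ·Cp·ΔT = 350.3 × 1.01 × (581 − 329) = 89158 kJ/min
Converting: 89158 / 60 s = 1486 kW
Heating duty = 5349.5 MJ/h

Q = 5350 MJ/h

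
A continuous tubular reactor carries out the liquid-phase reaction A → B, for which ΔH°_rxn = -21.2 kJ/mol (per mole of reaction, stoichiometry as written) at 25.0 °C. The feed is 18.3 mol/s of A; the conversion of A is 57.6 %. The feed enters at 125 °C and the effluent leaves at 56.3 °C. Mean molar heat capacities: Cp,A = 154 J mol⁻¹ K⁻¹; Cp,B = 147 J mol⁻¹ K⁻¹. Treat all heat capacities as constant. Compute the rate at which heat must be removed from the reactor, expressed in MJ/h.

Extent of reaction ξ = 0.576 × 18.3 = 10.541 mol/s
Reaction term: ξ·ΔH°_rxn = 10.541 × -21.2 = -223.46 kJ/s
Sensible, feed 125→25 °C: -281.82 kJ/s
Outlet flows (mol/s): A 7.7592, B 10.541
Sensible, products 25→56.3 °C: 85.9 kJ/s
Q = ΔH = -419.38 kJ/s = -419.38 kW
Heat removed = 1509.8 MJ/h

Q_out = 1510 MJ/h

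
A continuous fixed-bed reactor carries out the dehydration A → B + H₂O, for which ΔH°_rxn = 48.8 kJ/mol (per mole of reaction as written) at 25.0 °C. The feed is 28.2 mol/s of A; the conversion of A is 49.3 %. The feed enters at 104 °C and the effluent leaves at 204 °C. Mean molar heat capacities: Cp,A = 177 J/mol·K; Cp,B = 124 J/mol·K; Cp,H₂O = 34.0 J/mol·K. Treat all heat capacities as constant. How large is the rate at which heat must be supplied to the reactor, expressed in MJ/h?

Q_in = 4070 MJ/h

Extent of reaction ξ = 0.493 × 28.2 = 13.903 mol/s
Reaction term: ξ·ΔH°_rxn = 13.903 × 48.8 = 678.45 kJ/s
Sensible, feed 104→25 °C: -394.32 kJ/s
Outlet flows (mol/s): A 14.297, B 13.903, H₂O 13.903
Sensible, products 25→204 °C: 846.18 kJ/s
Q = ΔH = 1130.3 kJ/s = 1130.3 kW
Heat supplied = 4069.1 MJ/h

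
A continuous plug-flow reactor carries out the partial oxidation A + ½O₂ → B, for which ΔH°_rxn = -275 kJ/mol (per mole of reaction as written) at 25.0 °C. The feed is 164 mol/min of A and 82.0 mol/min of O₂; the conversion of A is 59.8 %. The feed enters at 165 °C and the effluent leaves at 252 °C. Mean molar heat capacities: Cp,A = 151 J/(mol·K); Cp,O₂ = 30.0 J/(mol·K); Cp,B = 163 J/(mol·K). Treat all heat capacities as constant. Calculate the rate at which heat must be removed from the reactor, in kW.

Q_out = 411 kW

Extent of reaction ξ = 0.598 × 164 = 98.072 mol/min
Reaction term: ξ·ΔH°_rxn = 98.072 × -275 = -26970 kJ/min
Sensible, feed 165→25 °C: -3811.4 kJ/min
Outlet flows (mol/min): A 65.928, O₂ 32.964, B 98.072
Sensible, products 25→252 °C: 6113.1 kJ/min
Q = ΔH = -24668 kJ/min = -411.13 kW
Heat removed = 411.13 kW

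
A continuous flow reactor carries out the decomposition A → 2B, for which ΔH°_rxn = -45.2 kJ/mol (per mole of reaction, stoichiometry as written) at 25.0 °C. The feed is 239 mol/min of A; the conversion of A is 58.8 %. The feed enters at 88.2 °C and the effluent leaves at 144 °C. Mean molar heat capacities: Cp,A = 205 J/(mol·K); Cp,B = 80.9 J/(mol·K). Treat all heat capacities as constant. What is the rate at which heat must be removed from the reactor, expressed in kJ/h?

Q_out = 260000 kJ/h

Extent of reaction ξ = 0.588 × 239 = 140.53 mol/min
Reaction term: ξ·ΔH°_rxn = 140.53 × -45.2 = -6352 kJ/min
Sensible, feed 88.2→25 °C: -3096.5 kJ/min
Outlet flows (mol/min): A 98.468, B 281.06
Sensible, products 25→144 °C: 5108 kJ/min
Q = ΔH = -4340.6 kJ/min = -72.343 kW
Heat removed = 260430 kJ/h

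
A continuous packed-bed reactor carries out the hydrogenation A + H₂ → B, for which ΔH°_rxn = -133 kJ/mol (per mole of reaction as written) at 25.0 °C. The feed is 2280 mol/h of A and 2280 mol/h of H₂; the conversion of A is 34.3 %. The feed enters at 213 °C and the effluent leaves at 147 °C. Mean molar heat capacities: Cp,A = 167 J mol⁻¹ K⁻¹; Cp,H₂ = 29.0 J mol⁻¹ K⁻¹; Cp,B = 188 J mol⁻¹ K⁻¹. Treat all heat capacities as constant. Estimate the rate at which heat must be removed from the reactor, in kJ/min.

Extent of reaction ξ = 0.343 × 2280 = 782.04 mol/h
Reaction term: ξ·ΔH°_rxn = 782.04 × -133 = -104010 kJ/h
Sensible, feed 213→25 °C: -84013 kJ/h
Outlet flows (mol/h): A 1498, H₂ 1498, B 782.04
Sensible, products 25→147 °C: 53756 kJ/h
Q = ΔH = -134270 kJ/h = -37.297 kW
Heat removed = 2237.8 kJ/min

Q_out = 2240 kJ/min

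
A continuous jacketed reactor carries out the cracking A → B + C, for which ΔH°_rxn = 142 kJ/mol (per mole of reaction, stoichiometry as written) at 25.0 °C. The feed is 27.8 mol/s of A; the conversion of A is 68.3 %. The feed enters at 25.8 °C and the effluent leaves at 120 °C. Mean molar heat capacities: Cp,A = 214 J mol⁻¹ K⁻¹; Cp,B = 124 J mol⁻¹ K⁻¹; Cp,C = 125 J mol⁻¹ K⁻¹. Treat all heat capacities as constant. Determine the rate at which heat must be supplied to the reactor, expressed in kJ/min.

Q_in = 199000 kJ/min

Extent of reaction ξ = 0.683 × 27.8 = 18.987 mol/s
Reaction term: ξ·ΔH°_rxn = 18.987 × 142 = 2696.2 kJ/s
Sensible, feed 25.8→25 °C: -4.7594 kJ/s
Outlet flows (mol/s): A 8.8126, B 18.987, C 18.987
Sensible, products 25→120 °C: 628.31 kJ/s
Q = ΔH = 3319.8 kJ/s = 3319.8 kW
Heat supplied = 199190 kJ/min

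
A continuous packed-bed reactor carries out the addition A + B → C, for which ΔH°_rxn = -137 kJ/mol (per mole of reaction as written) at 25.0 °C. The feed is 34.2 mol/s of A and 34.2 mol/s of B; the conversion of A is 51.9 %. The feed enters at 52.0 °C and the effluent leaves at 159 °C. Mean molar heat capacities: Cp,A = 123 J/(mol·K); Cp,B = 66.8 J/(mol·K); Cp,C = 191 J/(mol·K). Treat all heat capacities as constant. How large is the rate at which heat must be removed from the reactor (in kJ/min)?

Extent of reaction ξ = 0.519 × 34.2 = 17.75 mol/s
Reaction term: ξ·ΔH°_rxn = 17.75 × -137 = -2431.7 kJ/s
Sensible, feed 52.0→25 °C: -175.26 kJ/s
Outlet flows (mol/s): A 16.45, B 16.45, C 17.75
Sensible, products 25→159 °C: 872.67 kJ/s
Q = ΔH = -1734.3 kJ/s = -1734.3 kW
Heat removed = 104060 kJ/min

Q_out = 104000 kJ/min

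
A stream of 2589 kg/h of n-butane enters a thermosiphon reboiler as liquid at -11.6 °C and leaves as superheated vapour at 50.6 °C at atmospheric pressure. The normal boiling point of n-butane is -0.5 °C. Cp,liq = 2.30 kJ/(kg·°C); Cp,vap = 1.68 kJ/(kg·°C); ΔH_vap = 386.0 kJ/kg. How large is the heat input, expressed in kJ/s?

Q = 358 kJ/s

liquid -11.6→-0.5 °C: 25.53 kJ/kg
vaporisation at -0.5 °C: 386 kJ/kg
vapour -0.5→50.6 °C: 85.848 kJ/kg
Δh = 25.53 + 386 + 85.848 = 497.38 kJ/kg
Q = ṁ·Δh = 2589 kg/h × 497.38 kJ/kg = 1.2877e+06 kJ/h
|Q| = 357.7 kW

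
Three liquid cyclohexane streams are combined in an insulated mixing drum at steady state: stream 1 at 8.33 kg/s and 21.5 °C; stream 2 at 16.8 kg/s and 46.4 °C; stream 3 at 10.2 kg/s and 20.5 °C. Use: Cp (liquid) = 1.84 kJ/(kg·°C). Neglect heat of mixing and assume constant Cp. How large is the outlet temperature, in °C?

No heat crosses the boundary, so H_out = H_in.
Σ ṁᵢCp,ᵢTᵢ = 8.33×1.84×21.5 + 16.8×1.84×46.4 + 10.2×1.84×20.5 = 2148.6
Σ ṁᵢCp,ᵢ = 8.33×1.84 + 16.8×1.84 + 10.2×1.84 = 65.007
T_out = 2148.6 / 65.007 = 33.052 °C

T_out = 33.1 °C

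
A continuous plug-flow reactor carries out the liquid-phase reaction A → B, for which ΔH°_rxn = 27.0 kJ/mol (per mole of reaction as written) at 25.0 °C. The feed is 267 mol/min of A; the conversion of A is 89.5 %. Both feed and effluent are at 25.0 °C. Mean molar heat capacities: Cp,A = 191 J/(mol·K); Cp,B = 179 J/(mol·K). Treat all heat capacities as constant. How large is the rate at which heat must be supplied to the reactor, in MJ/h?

Q_in = 387 MJ/h

Extent of reaction ξ = 0.895 × 267 = 238.97 mol/min
Reaction term: ξ·ΔH°_rxn = 238.97 × 27.0 = 6452.1 kJ/min
Q = ΔH = 6452.1 kJ/min = 107.53 kW
Heat supplied = 387.12 MJ/h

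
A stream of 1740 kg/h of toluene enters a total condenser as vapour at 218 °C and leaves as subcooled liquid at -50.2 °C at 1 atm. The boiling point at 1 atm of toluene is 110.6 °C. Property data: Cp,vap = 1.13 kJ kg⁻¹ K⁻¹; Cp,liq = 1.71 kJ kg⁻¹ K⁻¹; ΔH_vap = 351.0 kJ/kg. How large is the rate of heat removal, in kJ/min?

vapour 218→110.6 °C: -121.36 kJ/kg
condensation at 110.6 °C: -351 kJ/kg
liquid 110.6→-50.2 °C: -274.97 kJ/kg
Δh = -121.36 + -351 + -274.97 = -747.33 kJ/kg
Q = ṁ·Δh = 1740 kg/h × -747.33 kJ/kg = -1.3004e+06 kJ/h
|Q| = 361.21 kW = 21673 kJ/min

Q_c = 21700 kJ/min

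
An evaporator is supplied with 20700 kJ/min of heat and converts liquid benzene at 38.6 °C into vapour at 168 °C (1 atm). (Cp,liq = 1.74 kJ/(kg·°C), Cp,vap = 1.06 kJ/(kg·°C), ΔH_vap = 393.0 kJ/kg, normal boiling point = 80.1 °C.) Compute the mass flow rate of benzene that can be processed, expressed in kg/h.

ṁ = 2220 kg/h

Δh = 1.74×(80.1−38.6) + 393.0 + 1.06×(168−80.1) = 558.38 kJ/kg
Q = 20700 kJ/min = 345 kJ/s = 1.242e+06 kJ/h
ṁ = Q/Δh = 1.242e+06 / 558.38 = 2224.3 kg/h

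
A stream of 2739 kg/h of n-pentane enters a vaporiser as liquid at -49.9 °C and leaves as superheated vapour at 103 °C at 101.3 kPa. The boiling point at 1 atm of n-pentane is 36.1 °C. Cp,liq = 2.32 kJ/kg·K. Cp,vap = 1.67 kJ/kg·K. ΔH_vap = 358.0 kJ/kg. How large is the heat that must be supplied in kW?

Q = 509 kW

liquid -49.9→36.1 °C: 199.52 kJ/kg
vaporisation at 36.1 °C: 358 kJ/kg
vapour 36.1→103 °C: 111.72 kJ/kg
Δh = 199.52 + 358 + 111.72 = 669.24 kJ/kg
Q = ṁ·Δh = 2739 kg/h × 669.24 kJ/kg = 1.8331e+06 kJ/h
|Q| = 509.18 kW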